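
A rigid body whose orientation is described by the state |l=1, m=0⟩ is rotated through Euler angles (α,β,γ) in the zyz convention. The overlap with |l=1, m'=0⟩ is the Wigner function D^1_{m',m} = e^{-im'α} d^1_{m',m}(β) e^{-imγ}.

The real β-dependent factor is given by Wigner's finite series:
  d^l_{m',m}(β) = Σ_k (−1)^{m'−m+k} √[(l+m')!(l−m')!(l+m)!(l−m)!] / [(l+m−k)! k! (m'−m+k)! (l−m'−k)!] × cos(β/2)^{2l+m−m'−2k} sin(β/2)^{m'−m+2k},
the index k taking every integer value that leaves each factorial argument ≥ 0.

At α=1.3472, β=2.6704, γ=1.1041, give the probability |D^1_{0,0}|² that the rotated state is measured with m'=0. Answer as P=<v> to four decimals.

P=0.7939

First d^1_{0,0}(β=2.6704), then the phase factors e^{-i(0)α} and e^{-i(0)γ}:
Half-angle: c=0.233423, s=0.972375. N=√(1·1·1·1)=1.000000
The bounds max(0,m−m')=0 and min(l+m,l−m')=1 give 2 terms
  k=0: (−1)^0·1.0000/(1)·0.2334^2·0.9724^0 = +0.054486
  k=1: (−1)^1·1.0000/(1)·0.2334^0·0.9724^2 = -0.945514
d^1_{0,0}(2.6704) = +0.054486 -0.945514 = -0.891028
|D^1_{0,0}|² = |d^1_{0,0}(β)|² = (-0.891028)² = 0.793930 (the z-rotation phases have unit modulus)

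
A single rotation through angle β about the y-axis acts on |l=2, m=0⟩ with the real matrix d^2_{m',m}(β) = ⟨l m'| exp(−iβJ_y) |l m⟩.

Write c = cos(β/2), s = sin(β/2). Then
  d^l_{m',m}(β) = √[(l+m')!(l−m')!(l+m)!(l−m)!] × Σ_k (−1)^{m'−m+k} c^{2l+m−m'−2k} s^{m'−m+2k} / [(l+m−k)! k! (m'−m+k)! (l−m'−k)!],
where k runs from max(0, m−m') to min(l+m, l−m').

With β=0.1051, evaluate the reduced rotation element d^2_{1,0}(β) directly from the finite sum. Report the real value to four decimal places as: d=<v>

d=-0.1278

d^2_{1,0}(β=0.1051) via Wigner's sum:
c=cos(0.1051/2)=0.998620, s=sin(0.1051/2)=0.052526; N=√[6·1·2·2]=4.898979
Admissible k: 0..1 (factorial args all ≥0)
  k=0: (−1)^1·4.8990/(2)·0.9986^3·0.0525^1 = -0.128129
  k=1: (−1)^2·4.8990/(2)·0.9986^1·0.0525^3 = +0.000354
d^2_{1,0}(0.1051) = -0.128129 +0.000354 = -0.127775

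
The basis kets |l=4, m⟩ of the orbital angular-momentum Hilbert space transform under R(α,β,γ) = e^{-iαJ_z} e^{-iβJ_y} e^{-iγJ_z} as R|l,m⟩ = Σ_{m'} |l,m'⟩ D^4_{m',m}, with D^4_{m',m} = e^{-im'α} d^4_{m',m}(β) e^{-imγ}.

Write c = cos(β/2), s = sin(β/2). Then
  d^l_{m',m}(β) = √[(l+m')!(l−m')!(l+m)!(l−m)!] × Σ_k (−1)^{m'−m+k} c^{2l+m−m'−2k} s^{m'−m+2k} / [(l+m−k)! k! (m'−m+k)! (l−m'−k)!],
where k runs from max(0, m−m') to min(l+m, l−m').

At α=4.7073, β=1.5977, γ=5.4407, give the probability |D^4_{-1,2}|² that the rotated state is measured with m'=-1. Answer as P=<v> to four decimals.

P=0.0457

First d^4_{-1,2}(β=1.5977), then the phase factors e^{-i(-1)α} and e^{-i(2)γ}:
With c≡cos(β/2)=0.697531 and s≡sin(β/2)=0.716554, N=[6·120·720·2]^{1/2}=1018.233765
k∈{3,4,5} keeps every argument non-negative
  k=3: (−1)^0·1018.2338/(72)·0.6975^5·0.7166^3 = +0.859173
  k=4: (−1)^1·1018.2338/(48)·0.6975^3·0.7166^5 = -1.360013
  k=5: (−1)^2·1018.2338/(240)·0.6975^1·0.7166^7 = +0.287041
d^4_{-1,2}(1.5977) = +0.859173 -1.360013 +0.287041 = -0.213799
|D^4_{-1,2}|² = |d^4_{-1,2}(β)|² = (-0.213799)² = 0.045710 (the z-rotation phases have unit modulus)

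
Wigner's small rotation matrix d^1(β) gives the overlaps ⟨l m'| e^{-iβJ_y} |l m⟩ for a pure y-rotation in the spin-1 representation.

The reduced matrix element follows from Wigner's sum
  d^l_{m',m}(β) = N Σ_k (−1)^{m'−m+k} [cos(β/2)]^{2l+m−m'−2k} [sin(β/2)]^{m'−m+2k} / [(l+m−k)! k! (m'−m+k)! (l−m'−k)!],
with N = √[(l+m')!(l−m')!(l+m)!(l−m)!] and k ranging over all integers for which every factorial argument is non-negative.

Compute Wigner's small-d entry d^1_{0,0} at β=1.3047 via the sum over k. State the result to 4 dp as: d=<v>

d=0.2630

d^1_{0,0}(β=1.3047) via Wigner's sum:
Half-angle: c=0.794659, s=0.607056. N=√(1·1·1·1)=1.000000
k: max(0,(0)−(0))=0 … min(1+(0),1−(0))=1
  k=0: (−1)^0·1.0000/(1)·0.7947^2·0.6071^0 = +0.631484
  k=1: (−1)^1·1.0000/(1)·0.7947^0·0.6071^2 = -0.368516
d^1_{0,0}(1.3047) = +0.631484 -0.368516 = +0.262967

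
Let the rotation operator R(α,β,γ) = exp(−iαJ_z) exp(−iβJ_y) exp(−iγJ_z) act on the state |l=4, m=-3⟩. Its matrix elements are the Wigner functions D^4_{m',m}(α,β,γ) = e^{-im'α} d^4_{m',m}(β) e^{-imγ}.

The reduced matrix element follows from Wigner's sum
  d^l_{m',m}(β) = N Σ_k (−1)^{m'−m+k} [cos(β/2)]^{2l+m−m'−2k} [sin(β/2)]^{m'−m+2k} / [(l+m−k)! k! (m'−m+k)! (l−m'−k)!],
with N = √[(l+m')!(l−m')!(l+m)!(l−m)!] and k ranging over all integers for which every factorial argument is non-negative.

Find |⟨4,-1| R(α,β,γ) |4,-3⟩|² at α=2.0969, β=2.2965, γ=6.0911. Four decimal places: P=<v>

D^4_{-1,-3}(2.0969,2.2965,6.0911) = e^{-i·-1·2.0969}·d^4_{-1,-3}(2.2965)·e^{-i·-3·6.0911}. Compute d first:
With c≡cos(β/2)=0.410084 and s≡sin(β/2)=0.912048, N=[6·120·1·5040]^{1/2}=1904.940944
k∈{0,1} keeps every argument non-negative
  k=0: (−1)^2·1904.9409/(240)·0.4101^6·0.9120^2 = +0.031401
  k=1: (−1)^3·1904.9409/(144)·0.4101^4·0.9120^4 = -0.258870
d^4_{-1,-3}(2.2965) = +0.031401 -0.258870 = -0.227469
|D^4_{-1,-3}|² = |d^4_{-1,-3}(β)|² = (-0.227469)² = 0.051742 (the z-rotation phases have unit modulus)

P=0.0517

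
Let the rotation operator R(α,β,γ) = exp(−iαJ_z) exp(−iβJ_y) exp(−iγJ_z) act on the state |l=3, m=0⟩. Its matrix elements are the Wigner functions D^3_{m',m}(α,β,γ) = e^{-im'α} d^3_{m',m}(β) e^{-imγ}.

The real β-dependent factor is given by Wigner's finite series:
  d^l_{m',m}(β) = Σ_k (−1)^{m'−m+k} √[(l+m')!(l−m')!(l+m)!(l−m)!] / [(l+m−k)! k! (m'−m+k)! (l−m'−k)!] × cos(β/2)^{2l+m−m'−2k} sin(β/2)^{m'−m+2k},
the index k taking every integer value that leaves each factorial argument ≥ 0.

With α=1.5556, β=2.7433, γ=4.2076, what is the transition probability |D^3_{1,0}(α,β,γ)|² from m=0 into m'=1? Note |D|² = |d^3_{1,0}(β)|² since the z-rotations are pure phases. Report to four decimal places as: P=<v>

P=0.2975

Split into d^3_{1,0}(β=2.7433) × two z-phases.
Half-angle: c=0.197833, s=0.980236. N=√(24·2·6·6)=41.569219
k: max(0,(0)−(1))=0 … min(3+(0),3−(1))=2
  k=0: (−1)^1·41.5692/(12)·0.1978^5·0.9802^1 = -0.001029
  k=1: (−1)^2·41.5692/(4)·0.1978^3·0.9802^3 = +0.075787
  k=2: (−1)^3·41.5692/(12)·0.1978^1·0.9802^5 = -0.620214
d^3_{1,0}(2.7433) = -0.001029 +0.075787 -0.620214 = -0.545455
|D^3_{1,0}|² = |d^3_{1,0}(β)|² = (-0.545455)² = 0.297521 (the z-rotation phases have unit modulus)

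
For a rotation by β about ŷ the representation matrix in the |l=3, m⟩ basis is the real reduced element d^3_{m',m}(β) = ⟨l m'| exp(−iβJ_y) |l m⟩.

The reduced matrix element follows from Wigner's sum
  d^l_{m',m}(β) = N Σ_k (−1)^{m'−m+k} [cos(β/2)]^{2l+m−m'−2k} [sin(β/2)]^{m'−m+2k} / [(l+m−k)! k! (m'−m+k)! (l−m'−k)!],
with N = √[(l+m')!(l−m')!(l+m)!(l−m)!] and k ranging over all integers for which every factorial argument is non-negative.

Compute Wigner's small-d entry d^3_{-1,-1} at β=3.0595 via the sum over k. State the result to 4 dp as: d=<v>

d^3_{-1,-1}(β=3.0595) via Wigner's sum:
Half-angle: c=0.041035, s=0.999158. N=√(2·24·2·24)=48.000000
k: max(0,(-1)−(-1))=0 … min(3+(-1),3−(-1))=2
  k=0: (−1)^0·48.0000/(48)·0.0410^6·0.9992^0 = +0.000000
  k=1: (−1)^1·48.0000/(6)·0.0410^4·0.9992^2 = -0.000023
  k=2: (−1)^2·48.0000/(8)·0.0410^2·0.9992^4 = +0.010069
d^3_{-1,-1}(3.0595) = +0.000000 -0.000023 +0.010069 = +0.010046

d=0.0100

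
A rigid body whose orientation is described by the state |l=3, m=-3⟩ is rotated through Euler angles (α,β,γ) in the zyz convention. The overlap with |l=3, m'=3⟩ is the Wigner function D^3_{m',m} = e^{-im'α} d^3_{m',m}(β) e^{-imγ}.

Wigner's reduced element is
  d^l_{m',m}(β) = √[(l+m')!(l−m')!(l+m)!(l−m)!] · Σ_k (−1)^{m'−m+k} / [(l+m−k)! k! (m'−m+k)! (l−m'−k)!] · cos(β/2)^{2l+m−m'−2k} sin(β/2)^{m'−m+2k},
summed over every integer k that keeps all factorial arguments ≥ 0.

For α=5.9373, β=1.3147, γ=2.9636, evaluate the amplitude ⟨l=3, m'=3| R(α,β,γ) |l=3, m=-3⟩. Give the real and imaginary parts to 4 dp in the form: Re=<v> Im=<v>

Re=-0.0456 Im=-0.0251

D^3_{3,-3}(5.9373,1.3147,2.9636) = e^{-i·3·5.9373}·d^3_{3,-3}(1.3147)·e^{-i·-3·2.9636}. Compute d first:
c=cos(1.3147/2)=0.791614, s=sin(1.3147/2)=0.611021; N=√[720·1·1·720]=720.000000
k: max(0,(-3)−(3))=0 … min(3+(-3),3−(3))=0
  k=0: (−1)^6·720.0000/(720)·0.7916^0·0.6110^6 = +0.052040
d^3_{3,-3}(1.3147) = +0.052040
D = (+0.508240+0.861215i)·(+0.052040)·(-0.860789+0.508962i) = -0.045577-0.025117i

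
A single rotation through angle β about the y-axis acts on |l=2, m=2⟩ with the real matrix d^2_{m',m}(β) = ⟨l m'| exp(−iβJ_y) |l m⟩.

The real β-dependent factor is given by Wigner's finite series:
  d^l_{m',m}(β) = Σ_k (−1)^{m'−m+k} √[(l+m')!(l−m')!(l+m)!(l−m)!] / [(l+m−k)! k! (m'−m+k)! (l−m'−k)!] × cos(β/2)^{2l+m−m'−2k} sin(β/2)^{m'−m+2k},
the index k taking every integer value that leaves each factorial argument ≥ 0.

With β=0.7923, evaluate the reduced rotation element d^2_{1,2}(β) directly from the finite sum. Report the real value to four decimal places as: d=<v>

d^2_{1,2}(β=0.7923) via Wigner's sum:
Half-angle: c=0.922553, s=0.385869. N=√(6·1·24·1)=12.000000
k: max(0,(2)−(1))=1 … min(2+(2),2−(1))=1
  k=1: (−1)^0·12.0000/(6)·0.9226^3·0.3859^1 = +0.605961
d^2_{1,2}(0.7923) = +0.605961

d=0.6060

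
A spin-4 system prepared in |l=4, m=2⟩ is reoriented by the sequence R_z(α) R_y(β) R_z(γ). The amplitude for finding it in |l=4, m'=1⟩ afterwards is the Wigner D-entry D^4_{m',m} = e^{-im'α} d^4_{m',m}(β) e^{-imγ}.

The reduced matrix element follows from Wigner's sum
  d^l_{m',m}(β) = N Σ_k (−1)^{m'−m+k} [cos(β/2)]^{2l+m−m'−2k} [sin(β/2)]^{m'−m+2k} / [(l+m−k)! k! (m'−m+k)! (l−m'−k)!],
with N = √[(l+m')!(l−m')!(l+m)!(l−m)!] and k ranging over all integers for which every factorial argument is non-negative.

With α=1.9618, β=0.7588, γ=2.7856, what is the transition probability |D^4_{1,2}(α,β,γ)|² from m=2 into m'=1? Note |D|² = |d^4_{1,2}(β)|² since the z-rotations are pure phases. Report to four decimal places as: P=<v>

First d^4_{1,2}(β=0.7588), then the phase factors e^{-i(1)α} and e^{-i(2)γ}:
With c≡cos(β/2)=0.928887 and s≡sin(β/2)=0.370363, N=[120·6·720·2]^{1/2}=1018.233765
k∈{1,2,3} keeps every argument non-negative
  k=1: (−1)^0·1018.2338/(240)·0.9289^7·0.3704^1 = +0.937571
  k=2: (−1)^1·1018.2338/(48)·0.9289^5·0.3704^3 = -0.745254
  k=3: (−1)^2·1018.2338/(72)·0.9289^3·0.3704^5 = +0.078985
d^4_{1,2}(0.7588) = +0.937571 -0.745254 +0.078985 = +0.271302
|D^4_{1,2}|² = |d^4_{1,2}(β)|² = (+0.271302)² = 0.073605 (the z-rotation phases have unit modulus)

P=0.0736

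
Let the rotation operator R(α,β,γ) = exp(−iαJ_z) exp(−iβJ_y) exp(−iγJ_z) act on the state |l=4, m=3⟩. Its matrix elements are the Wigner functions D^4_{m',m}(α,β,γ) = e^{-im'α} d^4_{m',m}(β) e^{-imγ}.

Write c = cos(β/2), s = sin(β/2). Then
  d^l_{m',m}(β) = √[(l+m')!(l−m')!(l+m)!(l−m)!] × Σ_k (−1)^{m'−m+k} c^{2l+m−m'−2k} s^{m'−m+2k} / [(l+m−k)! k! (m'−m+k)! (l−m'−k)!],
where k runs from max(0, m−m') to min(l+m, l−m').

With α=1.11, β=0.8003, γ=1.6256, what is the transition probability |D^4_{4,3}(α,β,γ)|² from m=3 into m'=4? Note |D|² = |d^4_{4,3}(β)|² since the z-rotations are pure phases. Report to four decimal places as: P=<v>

P=0.3836

D^4_{4,3}(1.11,0.8003,1.6256) = e^{-i·4·1.11}·d^4_{4,3}(0.8003)·e^{-i·3·1.6256}. Compute d first:
Half-angle: c=0.921003, s=0.389556. N=√(40320·1·5040·1)=14255.272709
The bounds max(0,m−m')=0 and min(l+m,l−m')=0 give 1 term
  k=0: (−1)^1·14255.2727/(5040)·0.9210^7·0.3896^1 = -0.619357
d^4_{4,3}(0.8003) = -0.619357
|D^4_{4,3}|² = |d^4_{4,3}(β)|² = (-0.619357)² = 0.383604 (the z-rotation phases have unit modulus)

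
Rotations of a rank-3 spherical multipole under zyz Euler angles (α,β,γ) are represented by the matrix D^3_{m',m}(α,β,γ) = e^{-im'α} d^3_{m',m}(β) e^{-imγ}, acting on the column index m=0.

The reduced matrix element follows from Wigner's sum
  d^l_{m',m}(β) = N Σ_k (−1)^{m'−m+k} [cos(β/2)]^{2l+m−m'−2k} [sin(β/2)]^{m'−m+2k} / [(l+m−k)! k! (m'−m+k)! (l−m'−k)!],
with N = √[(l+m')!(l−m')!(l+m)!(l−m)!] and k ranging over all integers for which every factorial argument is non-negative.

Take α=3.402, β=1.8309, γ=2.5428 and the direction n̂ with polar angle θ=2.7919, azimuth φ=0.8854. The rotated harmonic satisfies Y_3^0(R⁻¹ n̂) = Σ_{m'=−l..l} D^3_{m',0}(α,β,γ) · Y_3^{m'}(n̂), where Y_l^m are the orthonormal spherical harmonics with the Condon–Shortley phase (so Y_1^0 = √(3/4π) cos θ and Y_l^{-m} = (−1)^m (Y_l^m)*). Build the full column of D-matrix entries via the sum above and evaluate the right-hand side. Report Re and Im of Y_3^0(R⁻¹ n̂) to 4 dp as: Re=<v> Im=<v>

Re=0.0301 Im=0.0000

Need the full column D^3_{m',0} for m'=−3..3 at α=3.402, β=1.8309, γ=2.5428.
cos(β/2)=0.609434, sin(β/2)=0.792837
d^3_{-3,0}: single k=3 term ⇒ +0.504483;  D = -0.358210-0.355230i
d^3_{-2,0}: k∈[2..3] ⇒ +0.474936 -0.803802 = -0.328867;  D = -0.285264-0.163640i
d^3_{-1,0}: k∈[1..3] ⇒ +0.230891 -1.172312 +0.661358 = -0.280063;  D = +0.270621+0.072109i
d^3_{0,0}: k∈[0..3] ⇒ +0.051234 -0.780399 +1.320782 -0.248372 = +0.343245;  D = +0.343245+0.000000i
d^3_{1,0}: k∈[0..2] ⇒ -0.230891 +1.172312 -0.661358 = +0.280063;  D = -0.270621+0.072109i
d^3_{2,0}: k∈[0..1] ⇒ +0.474936 -0.803802 = -0.328867;  D = -0.285264+0.163640i
d^3_{3,0}: single k=0 term ⇒ -0.504483;  D = +0.358210-0.355230i
Y_3^{m'}(θ=2.7919,φ=0.8854) and Σ D·Y over m':
  (-0.3582-0.3552i)·(-0.0148-0.0078i)  (-0.2853-0.1636i)·(+0.0224+0.1105i)  (+0.2706+0.0721i)·(+0.2392-0.2926i)  (+0.3432+0.0000i)·(-0.4954+0.0000i)  (-0.2706+0.0721i)·(-0.2392-0.2926i)  (-0.2853+0.1636i)·(+0.0224-0.1105i)  (+0.3582-0.3552i)·(+0.0148-0.0078i)
Y_3^0(R⁻¹ n̂) = +0.030060+0.000000i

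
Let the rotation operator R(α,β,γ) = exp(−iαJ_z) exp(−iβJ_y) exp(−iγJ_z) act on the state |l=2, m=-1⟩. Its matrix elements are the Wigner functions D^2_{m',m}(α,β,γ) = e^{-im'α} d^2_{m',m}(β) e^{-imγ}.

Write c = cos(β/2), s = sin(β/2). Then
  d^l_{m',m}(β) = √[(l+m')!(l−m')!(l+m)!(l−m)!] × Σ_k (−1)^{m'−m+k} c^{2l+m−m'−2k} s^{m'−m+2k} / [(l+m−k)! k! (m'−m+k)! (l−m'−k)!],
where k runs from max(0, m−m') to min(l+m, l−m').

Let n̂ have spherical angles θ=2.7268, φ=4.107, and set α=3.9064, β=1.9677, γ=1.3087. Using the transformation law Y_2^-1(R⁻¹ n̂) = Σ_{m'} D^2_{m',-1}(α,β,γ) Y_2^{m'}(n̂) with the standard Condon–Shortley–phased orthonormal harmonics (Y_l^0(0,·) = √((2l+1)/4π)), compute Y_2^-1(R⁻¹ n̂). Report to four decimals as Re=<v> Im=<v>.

Re=0.1424 Im=0.3589

Need the full column D^2_{m',-1} for m'=−2..2 at α=3.9064, β=1.9677, γ=1.3087.
cos(β/2)=0.553821, sin(β/2)=0.832636
d^2_{-2,-1}: single k=1 term ⇒ +0.282874;  D = -0.269965+0.084480i
d^2_{-1,-1}: k∈[0..1] ⇒ +0.094076 -0.637926 = -0.543850;  D = -0.262029+0.476565i
d^2_{0,-1}: k∈[0..1] ⇒ -0.346449 +0.783087 = +0.436639;  D = +0.113136+0.421727i
d^2_{1,-1}: k∈[0..1] ⇒ +0.637926 -0.480640 = +0.157286;  D = -0.134589-0.081391i
d^2_{2,-1}: single k=0 term ⇒ -0.639388;  D = -0.623849+0.140104i
Y_2^{m'}(θ=2.7268,φ=4.107) and Σ D·Y over m':
  (-0.2700+0.0845i)·(-0.0221-0.0587i)  (-0.2620+0.4766i)·(+0.1622-0.2343i)  (+0.1131+0.4217i)·(+0.4771+0.0000i)  (-0.1346-0.0814i)·(-0.1622-0.2343i)  (-0.6238+0.1401i)·(-0.0221+0.0587i)
Y_2^-1(R⁻¹ n̂) = +0.142391+0.358871i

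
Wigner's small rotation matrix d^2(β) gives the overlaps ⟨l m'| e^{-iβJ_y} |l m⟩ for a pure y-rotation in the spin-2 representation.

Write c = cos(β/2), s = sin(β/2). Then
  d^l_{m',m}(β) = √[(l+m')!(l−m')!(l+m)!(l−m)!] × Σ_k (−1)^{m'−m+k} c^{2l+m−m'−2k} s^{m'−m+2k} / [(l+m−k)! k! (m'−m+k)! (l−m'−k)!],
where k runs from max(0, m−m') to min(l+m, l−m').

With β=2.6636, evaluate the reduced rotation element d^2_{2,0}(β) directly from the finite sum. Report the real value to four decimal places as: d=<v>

d^2_{2,0}(β=2.6636) via Wigner's sum:
Half-angle: c=0.236728, s=0.971576. N=√(24·1·2·2)=9.797959
Admissible k: 0..0 (factorial args all ≥0)
  k=0: (−1)^2·9.7980/(4)·0.2367^2·0.9716^2 = +0.129577
d^2_{2,0}(2.6636) = +0.129577

d=0.1296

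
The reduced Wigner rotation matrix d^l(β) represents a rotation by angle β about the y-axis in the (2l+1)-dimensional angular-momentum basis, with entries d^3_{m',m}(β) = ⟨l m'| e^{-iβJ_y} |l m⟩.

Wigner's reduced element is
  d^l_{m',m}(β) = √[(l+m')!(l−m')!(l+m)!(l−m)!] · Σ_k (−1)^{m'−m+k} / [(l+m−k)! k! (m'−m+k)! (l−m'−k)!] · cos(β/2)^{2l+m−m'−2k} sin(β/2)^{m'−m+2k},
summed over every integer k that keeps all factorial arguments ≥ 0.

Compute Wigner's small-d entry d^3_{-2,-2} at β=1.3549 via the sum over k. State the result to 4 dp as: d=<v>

d^3_{-2,-2}(β=1.3549) via Wigner's sum:
With c≡cos(β/2)=0.779174 and s≡sin(β/2)=0.626808, N=[1·120·1·120]^{1/2}=120.000000
k: max(0,(-2)−(-2))=0 … min(3+(-2),3−(-2))=1
  k=0: (−1)^0·120.0000/(120)·0.7792^6·0.6268^0 = +0.223772
  k=1: (−1)^1·120.0000/(24)·0.7792^4·0.6268^2 = -0.724063
d^3_{-2,-2}(1.3549) = +0.223772 -0.724063 = -0.500291

d=-0.5003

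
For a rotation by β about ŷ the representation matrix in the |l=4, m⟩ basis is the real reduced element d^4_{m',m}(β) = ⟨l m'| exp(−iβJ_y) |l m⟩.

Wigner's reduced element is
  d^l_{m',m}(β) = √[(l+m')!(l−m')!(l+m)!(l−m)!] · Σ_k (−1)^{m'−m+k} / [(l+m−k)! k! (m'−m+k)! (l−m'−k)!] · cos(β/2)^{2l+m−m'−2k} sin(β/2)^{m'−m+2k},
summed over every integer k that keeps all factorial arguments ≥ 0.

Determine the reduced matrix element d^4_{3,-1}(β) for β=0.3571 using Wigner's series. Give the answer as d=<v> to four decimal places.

d=0.0121

d^4_{3,-1}(β=0.3571) via Wigner's sum:
With c≡cos(β/2)=0.984102 and s≡sin(β/2)=0.177603, N=[5040·1·6·120]^{1/2}=1904.940944
k∈{0,1} keeps every argument non-negative
  k=0: (−1)^4·1904.9409/(144)·0.9841^4·0.1776^4 = +0.012345
  k=1: (−1)^5·1904.9409/(240)·0.9841^2·0.1776^6 = -0.000241
d^4_{3,-1}(0.3571) = +0.012345 -0.000241 = +0.012103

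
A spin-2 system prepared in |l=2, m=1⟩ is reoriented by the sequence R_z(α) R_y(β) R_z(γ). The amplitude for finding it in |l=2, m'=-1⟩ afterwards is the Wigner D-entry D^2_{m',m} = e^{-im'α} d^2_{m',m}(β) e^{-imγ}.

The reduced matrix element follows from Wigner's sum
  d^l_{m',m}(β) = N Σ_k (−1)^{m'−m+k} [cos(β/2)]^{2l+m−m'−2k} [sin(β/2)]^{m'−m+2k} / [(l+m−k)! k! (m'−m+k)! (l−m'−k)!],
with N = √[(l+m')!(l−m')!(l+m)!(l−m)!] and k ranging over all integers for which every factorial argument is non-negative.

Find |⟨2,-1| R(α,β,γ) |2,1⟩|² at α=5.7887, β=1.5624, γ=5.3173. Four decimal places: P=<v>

Split into d^2_{-1,1}(β=1.5624) × two z-phases.
Half-angle: c=0.710069, s=0.704132. N=√(1·6·6·1)=6.000000
The bounds max(0,m−m')=2 and min(l+m,l−m')=3 give 2 terms
  k=2: (−1)^0·6.0000/(2)·0.7101^2·0.7041^2 = +0.749947
  k=3: (−1)^1·6.0000/(6)·0.7101^0·0.7041^4 = -0.245820
d^2_{-1,1}(1.5624) = +0.749947 -0.245820 = +0.504128
|D^2_{-1,1}|² = |d^2_{-1,1}(β)|² = (+0.504128)² = 0.254145 (the z-rotation phases have unit modulus)

P=0.2541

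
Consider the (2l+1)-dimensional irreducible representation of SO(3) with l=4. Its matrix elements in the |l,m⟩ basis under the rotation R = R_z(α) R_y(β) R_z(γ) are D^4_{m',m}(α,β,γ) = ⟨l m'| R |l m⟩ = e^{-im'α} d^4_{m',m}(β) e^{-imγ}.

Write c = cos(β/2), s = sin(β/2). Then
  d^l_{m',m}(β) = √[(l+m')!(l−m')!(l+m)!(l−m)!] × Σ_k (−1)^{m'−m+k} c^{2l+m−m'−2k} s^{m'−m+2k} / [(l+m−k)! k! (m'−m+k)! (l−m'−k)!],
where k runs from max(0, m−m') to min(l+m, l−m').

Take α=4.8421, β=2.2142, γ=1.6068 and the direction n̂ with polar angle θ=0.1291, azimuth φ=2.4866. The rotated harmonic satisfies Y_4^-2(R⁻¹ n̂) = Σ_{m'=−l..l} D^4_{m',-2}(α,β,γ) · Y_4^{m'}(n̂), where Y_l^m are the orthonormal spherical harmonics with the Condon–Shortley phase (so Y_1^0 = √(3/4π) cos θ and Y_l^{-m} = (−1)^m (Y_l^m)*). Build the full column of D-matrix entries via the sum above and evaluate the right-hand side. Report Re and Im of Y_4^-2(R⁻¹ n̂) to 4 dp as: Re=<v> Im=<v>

Re=-0.3873 Im=0.0678

Need the full column D^4_{m',-2} for m'=−4..4 at α=4.8421, β=2.2142, γ=1.6068.
cos(β/2)=0.447257, sin(β/2)=0.894405
d^4_{-4,-2}: single k=2 term ⇒ +0.033884;  D = -0.028139-0.018876i
d^4_{-3,-2}: k∈[1..2] ⇒ +0.011981 -0.143739 = -0.131758;  D = -0.058628+0.117995i
d^4_{-2,-2}: k∈[0..2] ⇒ +0.001601 -0.076841 +0.384112 = +0.308872;  D = +0.292063+0.100505i
d^4_{-1,-2}: k∈[0..2] ⇒ -0.013585 +0.271641 -0.724201 = -0.466145;  D = +0.093394-0.456693i
d^4_{0,-2}: k∈[0..2] ⇒ +0.060748 -0.647824 +0.971499 = +0.384423;  D = -0.383427-0.027657i
d^4_{1,-2}: k∈[0..2] ⇒ -0.181094 +1.086301 -0.868829 = +0.036378;  D = -0.002098-0.036317i
d^4_{2,-2}: k∈[0..2] ⇒ +0.384112 -1.228860 +0.409520 = -0.435227;  D = -0.427606+0.081091i
d^4_{3,-2}: k∈[0..1] ⇒ -0.574817 +0.766235 = +0.191419;  D = +0.059691+0.181874i
d^4_{4,-2}: single k=0 term ⇒ +0.541876;  D = -0.488674+0.234153i
Y_4^{m'}(θ=0.1291,φ=2.4866) and Σ D·Y over m':
  (-0.0281-0.0189i)·(-0.0001+0.0001i)  (-0.0586+0.1180i)·(+0.0010-0.0024i)  (+0.2921+0.1005i)·(+0.0084+0.0315i)  (+0.0934-0.4567i)·(-0.1860-0.1429i)  (-0.3834-0.0277i)·(+0.7772+0.0000i)  (-0.0021-0.0363i)·(+0.1860-0.1429i)  (-0.4276+0.0811i)·(+0.0084-0.0315i)  (+0.0597+0.1819i)·(-0.0010-0.0024i)  (-0.4887+0.2342i)·(-0.0001-0.0001i)
Y_4^-2(R⁻¹ n̂) = -0.387274+0.067816i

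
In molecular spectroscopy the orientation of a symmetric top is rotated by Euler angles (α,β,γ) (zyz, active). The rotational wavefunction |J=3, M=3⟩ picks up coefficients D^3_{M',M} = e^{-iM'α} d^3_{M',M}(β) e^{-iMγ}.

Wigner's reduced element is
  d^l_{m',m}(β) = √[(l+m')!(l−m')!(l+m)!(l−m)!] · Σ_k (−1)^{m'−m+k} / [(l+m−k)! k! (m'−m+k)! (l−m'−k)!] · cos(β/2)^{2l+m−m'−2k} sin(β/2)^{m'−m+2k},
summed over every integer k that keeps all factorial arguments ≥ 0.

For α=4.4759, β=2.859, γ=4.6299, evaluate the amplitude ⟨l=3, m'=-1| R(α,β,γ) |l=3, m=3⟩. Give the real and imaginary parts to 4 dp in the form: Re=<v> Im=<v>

Re=-0.0738 Im=-0.0008

First d^3_{-1,3}(β=2.859), then the phase factors e^{-i(-1)α} and e^{-i(3)γ}:
Half-angle: c=0.140827, s=0.990034. N=√(2·24·720·1)=185.903201
k: max(0,(3)−(-1))=4 … min(3+(3),3−(-1))=4
  k=4: (−1)^0·185.9032/(48)·0.1408^2·0.9900^4 = +0.073793
d^3_{-1,3}(2.859) = +0.073793
D = (-0.234291-0.972167i)·(+0.073793)·(+0.244949-0.969536i) = -0.073789-0.000810i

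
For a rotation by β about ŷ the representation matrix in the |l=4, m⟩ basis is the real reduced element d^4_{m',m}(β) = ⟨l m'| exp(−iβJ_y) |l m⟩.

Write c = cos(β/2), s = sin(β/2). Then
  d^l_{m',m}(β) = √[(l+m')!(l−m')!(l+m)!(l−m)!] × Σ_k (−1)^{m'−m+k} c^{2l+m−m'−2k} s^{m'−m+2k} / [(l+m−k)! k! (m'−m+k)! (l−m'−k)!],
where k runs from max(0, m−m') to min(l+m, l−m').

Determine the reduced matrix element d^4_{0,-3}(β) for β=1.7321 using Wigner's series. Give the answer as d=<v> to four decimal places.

d^4_{0,-3}(β=1.7321) via Wigner's sum:
With c≡cos(β/2)=0.647841 and s≡sin(β/2)=0.761776, N=[24·24·1·5040]^{1/2}=1703.830978
Admissible k: 0..1 (factorial args all ≥0)
  k=0: (−1)^3·1703.8310/(144)·0.6478^5·0.7618^3 = -0.596879
  k=1: (−1)^4·1703.8310/(144)·0.6478^3·0.7618^5 = +0.825286
d^4_{0,-3}(1.7321) = -0.596879 +0.825286 = +0.228407

d=0.2284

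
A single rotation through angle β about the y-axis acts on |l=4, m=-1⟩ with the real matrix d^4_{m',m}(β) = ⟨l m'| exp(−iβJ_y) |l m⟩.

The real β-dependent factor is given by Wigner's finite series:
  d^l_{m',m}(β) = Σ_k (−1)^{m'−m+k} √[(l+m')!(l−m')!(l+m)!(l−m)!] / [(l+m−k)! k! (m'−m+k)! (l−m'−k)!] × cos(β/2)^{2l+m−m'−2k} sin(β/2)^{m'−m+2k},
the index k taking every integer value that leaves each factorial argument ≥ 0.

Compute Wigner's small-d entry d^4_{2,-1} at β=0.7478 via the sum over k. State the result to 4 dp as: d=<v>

d^4_{2,-1}(β=0.7478) via Wigner's sum:
With c≡cos(β/2)=0.930910 and s≡sin(β/2)=0.365249, N=[720·2·6·120]^{1/2}=1018.233765
k: max(0,(-1)−(2))=0 … min(4+(-1),4−(2))=2
  k=0: (−1)^3·1018.2338/(72)·0.9309^5·0.3652^3 = -0.481748
  k=1: (−1)^4·1018.2338/(48)·0.9309^3·0.3652^5 = +0.111243
  k=2: (−1)^5·1018.2338/(240)·0.9309^1·0.3652^7 = -0.003425
d^4_{2,-1}(0.7478) = -0.481748 +0.111243 -0.003425 = -0.373930

d=-0.3739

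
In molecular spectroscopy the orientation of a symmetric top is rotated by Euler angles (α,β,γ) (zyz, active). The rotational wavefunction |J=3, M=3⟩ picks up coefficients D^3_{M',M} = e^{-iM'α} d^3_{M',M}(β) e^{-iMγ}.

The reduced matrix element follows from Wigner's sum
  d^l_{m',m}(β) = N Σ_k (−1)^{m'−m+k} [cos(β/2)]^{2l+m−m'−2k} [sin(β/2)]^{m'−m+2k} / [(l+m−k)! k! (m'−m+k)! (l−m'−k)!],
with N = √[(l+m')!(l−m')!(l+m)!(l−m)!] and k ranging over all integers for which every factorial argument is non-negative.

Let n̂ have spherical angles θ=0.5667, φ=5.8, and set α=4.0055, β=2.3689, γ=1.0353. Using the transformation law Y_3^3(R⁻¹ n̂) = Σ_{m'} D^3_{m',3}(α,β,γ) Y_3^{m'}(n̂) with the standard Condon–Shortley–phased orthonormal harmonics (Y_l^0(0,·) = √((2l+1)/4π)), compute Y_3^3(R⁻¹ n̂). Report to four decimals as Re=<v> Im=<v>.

Re=0.1156 Im=0.1106

Need the full column D^3_{m',3} for m'=−3..3 at α=4.0055, β=2.3689, γ=1.0353.
cos(β/2)=0.376807, sin(β/2)=0.926292
d^3_{-3,3}: single k=6 term ⇒ +0.631666;  D = -0.549990+0.310665i
d^3_{-2,3}: single k=5 term ⇒ +0.629410;  D = +0.120545-0.617759i
d^3_{-1,3}: single k=4 term ⇒ +0.404831;  D = +0.251774+0.317015i
d^3_{0,3}: single k=3 term ⇒ +0.190158;  D = -0.190037-0.006786i
d^3_{1,3}: single k=2 term ⇒ +0.066991;  D = +0.045299-0.049354i
d^3_{2,3}: single k=1 term ⇒ +0.017235;  D = +0.002086+0.017108i
d^3_{3,3}: single k=0 term ⇒ +0.002862;  D = -0.002385-0.001582i
Y_3^{m'}(θ=0.5667,φ=5.8) and Σ D·Y over m':
  (-0.5500+0.3107i)·(+0.0078+0.0641i)  (+0.1205-0.6178i)·(+0.1412+0.2045i)  (+0.2518+0.3170i)·(+0.3932+0.2063i)  (-0.1900-0.0068i)·(+0.1760+0.0000i)  (+0.0453-0.0494i)·(-0.3932+0.2063i)  (+0.0021+0.0171i)·(+0.1412-0.2045i)  (-0.0024-0.0016i)·(-0.0078+0.0641i)
Y_3^3(R⁻¹ n̂) = +0.115572+0.110561i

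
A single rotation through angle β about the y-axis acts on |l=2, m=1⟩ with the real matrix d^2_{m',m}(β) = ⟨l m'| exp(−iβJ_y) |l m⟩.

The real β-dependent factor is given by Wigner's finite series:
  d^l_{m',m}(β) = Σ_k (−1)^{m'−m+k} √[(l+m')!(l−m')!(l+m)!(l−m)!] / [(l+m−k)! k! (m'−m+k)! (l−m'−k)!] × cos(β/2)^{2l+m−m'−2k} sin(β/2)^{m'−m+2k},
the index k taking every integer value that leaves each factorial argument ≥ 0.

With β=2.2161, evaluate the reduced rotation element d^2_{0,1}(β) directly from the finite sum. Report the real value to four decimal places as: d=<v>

d=-0.5885

d^2_{0,1}(β=2.2161) via Wigner's sum:
c=cos(2.2161/2)=0.446407, s=sin(2.2161/2)=0.894830; N=√[2·2·6·1]=4.898979
The bounds max(0,m−m')=1 and min(l+m,l−m')=2 give 2 terms
  k=1: (−1)^0·4.8990/(2)·0.4464^3·0.8948^1 = +0.194989
  k=2: (−1)^1·4.8990/(2)·0.4464^1·0.8948^3 = -0.783481
d^2_{0,1}(2.2161) = +0.194989 -0.783481 = -0.588492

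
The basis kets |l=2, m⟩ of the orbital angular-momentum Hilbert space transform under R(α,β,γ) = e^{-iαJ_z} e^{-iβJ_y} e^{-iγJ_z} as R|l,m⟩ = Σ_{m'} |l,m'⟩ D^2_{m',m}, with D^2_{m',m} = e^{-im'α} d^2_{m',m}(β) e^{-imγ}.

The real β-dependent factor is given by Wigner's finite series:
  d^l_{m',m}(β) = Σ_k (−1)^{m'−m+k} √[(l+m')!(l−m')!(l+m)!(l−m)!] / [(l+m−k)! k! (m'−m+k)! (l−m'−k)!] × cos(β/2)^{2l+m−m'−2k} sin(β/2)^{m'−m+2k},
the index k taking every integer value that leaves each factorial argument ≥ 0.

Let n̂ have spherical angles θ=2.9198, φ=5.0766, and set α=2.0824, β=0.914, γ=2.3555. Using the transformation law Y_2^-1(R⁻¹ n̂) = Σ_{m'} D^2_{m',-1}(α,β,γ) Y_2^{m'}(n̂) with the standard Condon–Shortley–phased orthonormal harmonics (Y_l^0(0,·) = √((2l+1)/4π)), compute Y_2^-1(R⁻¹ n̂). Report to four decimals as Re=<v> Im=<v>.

Re=0.2546 Im=-0.2821

Need the full column D^2_{m',-1} for m'=−2..2 at α=2.0824, β=0.914, γ=2.3555.
cos(β/2)=0.897380, sin(β/2)=0.441258
d^2_{-2,-1}: single k=1 term ⇒ +0.637752;  D = +0.619908+0.149807i
d^2_{-1,-1}: k∈[0..1] ⇒ +0.648494 -0.470391 = +0.178103;  D = -0.048276-0.171435i
d^2_{0,-1}: k∈[0..1] ⇒ -0.781084 +0.188856 = -0.592228;  D = +0.418478-0.419060i
d^2_{1,-1}: k∈[0..1] ⇒ +0.470391 -0.037911 = +0.432480;  D = +0.416452+0.116648i
d^2_{2,-1}: single k=0 term ⇒ -0.154200;  D = +0.036430+0.149835i
Y_2^{m'}(θ=2.9198,φ=5.0766) and Σ D·Y over m':
  (+0.6199+0.1498i)·(-0.0139+0.0124i)  (-0.0483-0.1714i)·(-0.0591-0.1549i)  (+0.4185-0.4191i)·(+0.5850+0.0000i)  (+0.4165+0.1166i)·(+0.0591-0.1549i)  (+0.0364+0.1498i)·(-0.0139-0.0124i)
Y_2^-1(R⁻¹ n̂) = +0.254610-0.282089i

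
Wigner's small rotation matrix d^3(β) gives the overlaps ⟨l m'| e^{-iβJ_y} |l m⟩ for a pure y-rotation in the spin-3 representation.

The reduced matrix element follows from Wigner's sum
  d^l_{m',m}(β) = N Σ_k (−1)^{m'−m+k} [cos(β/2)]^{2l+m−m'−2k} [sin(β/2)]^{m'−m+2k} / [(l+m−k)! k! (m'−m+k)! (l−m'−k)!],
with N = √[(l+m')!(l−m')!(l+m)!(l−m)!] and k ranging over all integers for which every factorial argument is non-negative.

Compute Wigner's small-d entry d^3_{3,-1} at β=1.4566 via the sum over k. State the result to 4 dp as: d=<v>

d^3_{3,-1}(β=1.4566) via Wigner's sum:
c=cos(1.4566/2)=0.746307, s=sin(1.4566/2)=0.665602; N=√[720·1·2·24]=185.903201
The bounds max(0,m−m')=0 and min(l+m,l−m')=0 give 1 term
  k=0: (−1)^4·185.9032/(48)·0.7463^2·0.6656^4 = +0.423388
d^3_{3,-1}(1.4566) = +0.423388

d=0.4234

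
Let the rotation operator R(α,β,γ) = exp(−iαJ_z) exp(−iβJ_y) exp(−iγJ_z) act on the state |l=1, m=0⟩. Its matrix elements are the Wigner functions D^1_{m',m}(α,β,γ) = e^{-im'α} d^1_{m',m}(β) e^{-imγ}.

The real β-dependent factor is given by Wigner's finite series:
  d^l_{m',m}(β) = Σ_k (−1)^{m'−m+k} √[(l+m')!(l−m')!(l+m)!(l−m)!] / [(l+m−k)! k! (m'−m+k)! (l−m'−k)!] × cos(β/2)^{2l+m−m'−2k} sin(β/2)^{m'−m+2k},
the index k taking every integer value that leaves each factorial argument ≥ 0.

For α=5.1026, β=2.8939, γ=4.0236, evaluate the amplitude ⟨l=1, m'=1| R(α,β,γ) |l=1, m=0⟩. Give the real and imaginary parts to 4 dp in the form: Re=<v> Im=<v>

First d^1_{1,0}(β=2.8939), then the phase factors e^{-i(1)α} and e^{-i(0)γ}:
c=cos(2.8939/2)=0.123530, s=sin(2.8939/2)=0.992341; N=√[2·1·1·1]=1.414214
The bounds max(0,m−m')=0 and min(l+m,l−m')=0 give 1 term
  k=0: (−1)^1·1.4142/(1)·0.1235^1·0.9923^1 = -0.173360
d^1_{1,0}(2.8939) = -0.173360
D = (+0.380384+0.924829i)·(-0.173360)·(+1.000000+0.000000i) = -0.065943-0.160328i

Re=-0.0659 Im=-0.1603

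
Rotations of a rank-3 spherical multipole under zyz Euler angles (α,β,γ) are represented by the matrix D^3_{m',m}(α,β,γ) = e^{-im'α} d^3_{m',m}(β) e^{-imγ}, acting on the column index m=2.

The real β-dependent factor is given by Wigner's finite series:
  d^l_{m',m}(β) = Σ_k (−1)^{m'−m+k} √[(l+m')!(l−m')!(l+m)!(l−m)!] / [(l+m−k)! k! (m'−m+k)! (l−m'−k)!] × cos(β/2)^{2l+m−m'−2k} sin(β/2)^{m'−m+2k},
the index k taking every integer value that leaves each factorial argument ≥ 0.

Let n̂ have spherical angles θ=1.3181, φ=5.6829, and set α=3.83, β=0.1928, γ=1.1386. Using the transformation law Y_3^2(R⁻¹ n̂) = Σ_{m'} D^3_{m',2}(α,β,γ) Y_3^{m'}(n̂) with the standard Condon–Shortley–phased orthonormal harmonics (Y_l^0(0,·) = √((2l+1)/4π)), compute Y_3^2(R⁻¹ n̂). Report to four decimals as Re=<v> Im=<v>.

Re=0.0111 Im=0.1902

Need the full column D^3_{m',2} for m'=−3..3 at α=3.83, β=0.1928, γ=1.1386.
cos(β/2)=0.995357, sin(β/2)=0.096251
d^3_{-3,2}: single k=5 term ⇒ +0.000020;  D = -0.000020+0.000004i
d^3_{-2,2}: k∈[4..5] ⇒ +0.000425 -0.000001 = +0.000424;  D = +0.000264-0.000333i
d^3_{-1,2}: k∈[3..4] ⇒ +0.005561 -0.000026 = +0.005535;  D = +0.000100+0.005534i
d^3_{0,2}: k∈[2..3] ⇒ +0.049806 -0.000466 = +0.049341;  D = -0.032027-0.037533i
d^3_{1,2}: k∈[1..2] ⇒ +0.297371 -0.005561 = +0.291810;  D = +0.287303+0.051090i
d^3_{2,2}: k∈[0..1] ⇒ +0.972464 -0.045467 = +0.926997;  D = -0.807933+0.454497i
d^3_{3,2}: single k=0 term ⇒ -0.230343;  D = -0.083288+0.214758i
Y_3^{m'}(θ=1.3181,φ=5.6829) and Σ D·Y over m':
  (-0.0000+0.0000i)·(-0.0864+0.3687i)  (+0.0003-0.0003i)·(+0.0867+0.2233i)  (+0.0001+0.0055i)·(-0.1775-0.1215i)  (-0.0320-0.0375i)·(-0.2507+0.0000i)  (+0.2873+0.0511i)·(+0.1775-0.1215i)  (-0.8079+0.4545i)·(+0.0867-0.2233i)  (-0.0833+0.2148i)·(+0.0864+0.3687i)
Y_3^2(R⁻¹ n̂) = +0.011075+0.190244i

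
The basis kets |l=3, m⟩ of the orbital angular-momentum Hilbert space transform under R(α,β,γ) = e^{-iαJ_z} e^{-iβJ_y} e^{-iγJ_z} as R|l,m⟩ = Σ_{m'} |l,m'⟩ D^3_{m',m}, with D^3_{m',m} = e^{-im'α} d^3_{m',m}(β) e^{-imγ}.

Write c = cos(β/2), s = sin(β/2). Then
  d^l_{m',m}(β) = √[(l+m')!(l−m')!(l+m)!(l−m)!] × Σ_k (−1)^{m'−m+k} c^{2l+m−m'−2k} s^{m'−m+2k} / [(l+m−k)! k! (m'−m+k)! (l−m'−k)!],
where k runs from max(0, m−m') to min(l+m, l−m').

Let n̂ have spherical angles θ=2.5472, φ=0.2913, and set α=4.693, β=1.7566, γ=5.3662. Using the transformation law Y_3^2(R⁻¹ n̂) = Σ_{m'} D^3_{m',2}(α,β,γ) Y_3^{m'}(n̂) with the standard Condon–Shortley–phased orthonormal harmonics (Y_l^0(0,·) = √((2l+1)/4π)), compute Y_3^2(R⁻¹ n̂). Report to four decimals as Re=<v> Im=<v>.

Re=0.0153 Im=-0.0028

Need the full column D^3_{m',2} for m'=−3..3 at α=4.693, β=1.7566, γ=5.3662.
cos(β/2)=0.638460, sin(β/2)=0.769655
d^3_{-3,2}: single k=5 term ⇒ +0.422366;  D = -0.413522-0.085983i
d^3_{-2,2}: k∈[4..5] ⇒ +0.715190 -0.207862 = +0.507328;  D = +0.112890-0.494609i
d^3_{-1,2}: k∈[3..4] ⇒ +0.750446 -0.545272 = +0.205174;  D = +0.199107+0.049524i
d^3_{0,2}: k∈[2..3] ⇒ +0.539124 -0.783452 = -0.244328;  D = +0.063561-0.235915i
d^3_{1,2}: k∈[1..2] ⇒ +0.258206 -0.750446 = -0.492241;  D = +0.472720+0.137246i
d^3_{2,2}: k∈[0..1] ⇒ +0.067734 -0.492150 = -0.424417;  D = -0.126215+0.405215i
d^3_{3,2}: single k=0 term ⇒ -0.200005;  D = -0.189768-0.063170i
Y_3^{m'}(θ=2.5472,φ=0.2913) and Σ D·Y over m':
  (-0.4135-0.0860i)·(+0.0470-0.0562i)  (+0.1129-0.4946i)·(-0.2217+0.1461i)  (+0.1991+0.0495i)·(+0.4216-0.1264i)  (+0.0636-0.2359i)·(-0.1336+0.0000i)  (+0.4727+0.1372i)·(-0.4216-0.1264i)  (-0.1262+0.4052i)·(-0.2217-0.1461i)  (-0.1898-0.0632i)·(-0.0470-0.0562i)
Y_3^2(R⁻¹ n̂) = +0.015275-0.002823i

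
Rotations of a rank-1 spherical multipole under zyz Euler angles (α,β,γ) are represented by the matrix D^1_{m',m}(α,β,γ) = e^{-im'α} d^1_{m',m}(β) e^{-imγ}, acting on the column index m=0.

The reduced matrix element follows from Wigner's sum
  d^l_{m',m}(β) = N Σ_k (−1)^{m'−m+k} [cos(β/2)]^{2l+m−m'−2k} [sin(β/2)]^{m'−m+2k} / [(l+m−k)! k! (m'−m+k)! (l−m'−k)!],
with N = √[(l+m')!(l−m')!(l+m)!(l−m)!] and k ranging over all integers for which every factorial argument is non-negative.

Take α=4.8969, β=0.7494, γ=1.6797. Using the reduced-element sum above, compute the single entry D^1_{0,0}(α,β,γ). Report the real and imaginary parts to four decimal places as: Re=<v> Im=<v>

Re=0.7321 Im=0.0000

Split into d^1_{0,0}(β=0.7494) × two z-phases.
c=cos(0.7494/2)=0.930617, s=sin(0.7494/2)=0.365993; N=√[1·1·1·1]=1.000000
The bounds max(0,m−m')=0 and min(l+m,l−m')=1 give 2 terms
  k=0: (−1)^0·1.0000/(1)·0.9306^2·0.3660^0 = +0.866049
  k=1: (−1)^1·1.0000/(1)·0.9306^0·0.3660^2 = -0.133951
d^1_{0,0}(0.7494) = +0.866049 -0.133951 = +0.732098
Phases: e^{-i·(0)·4.8969}=+1.000000+0.000000i, e^{-i·(0)·1.6797}=+1.000000+0.000000i ⇒ D=+0.732098+0.000000i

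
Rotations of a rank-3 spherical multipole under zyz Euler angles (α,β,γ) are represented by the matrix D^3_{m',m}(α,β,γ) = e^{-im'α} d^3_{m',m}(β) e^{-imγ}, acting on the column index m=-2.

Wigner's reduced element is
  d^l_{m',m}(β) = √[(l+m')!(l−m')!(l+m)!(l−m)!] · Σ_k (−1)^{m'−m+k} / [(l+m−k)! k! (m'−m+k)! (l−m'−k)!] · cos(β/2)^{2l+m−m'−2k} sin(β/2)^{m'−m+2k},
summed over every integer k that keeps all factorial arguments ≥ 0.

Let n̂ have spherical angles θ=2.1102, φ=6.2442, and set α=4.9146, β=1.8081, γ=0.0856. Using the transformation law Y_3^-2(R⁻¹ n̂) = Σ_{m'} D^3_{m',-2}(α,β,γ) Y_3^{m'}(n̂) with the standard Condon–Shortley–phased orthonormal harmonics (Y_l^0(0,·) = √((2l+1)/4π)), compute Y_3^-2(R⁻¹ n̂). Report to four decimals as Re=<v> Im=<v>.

Re=-0.1162 Im=-0.2695

Need the full column D^3_{m',-2} for m'=−3..3 at α=4.9146, β=1.8081, γ=0.0856.
cos(β/2)=0.618432, sin(β/2)=0.785838
d^3_{-3,-2}: single k=1 term ⇒ +0.174128;  D = -0.122192+0.124055i
d^3_{-2,-2}: k∈[0..1] ⇒ +0.055944 -0.451653 = -0.395709;  D = +0.331942+0.215407i
d^3_{-1,-2}: k∈[0..1] ⇒ -0.224799 +0.725948 = +0.501150;  D = +0.182816-0.466615i
d^3_{0,-2}: k∈[0..1] ⇒ +0.494761 -0.798872 = -0.304111;  D = -0.299665-0.051810i
d^3_{1,-2}: k∈[0..1] ⇒ -0.725948 +0.586081 = -0.139868;  D = -0.004337-0.139801i
d^3_{2,-2}: k∈[0..1] ⇒ +0.729267 -0.235504 = +0.493763;  D = -0.480395+0.114115i
d^3_{3,-2}: single k=0 term ⇒ -0.453976;  D = +0.191489+0.411614i
Y_3^{m'}(θ=2.1102,φ=6.2442) and Σ D·Y over m':
  (-0.1222+0.1241i)·(+0.2617+0.0308i)  (+0.3319+0.2154i)·(-0.3853-0.0301i)  (+0.1828-0.4666i)·(+0.0884+0.0034i)  (-0.2997-0.0518i)·(+0.3222+0.0000i)  (-0.0043-0.1398i)·(-0.0884+0.0034i)  (-0.4804+0.1141i)·(-0.3853+0.0301i)  (+0.1915+0.4116i)·(-0.2617+0.0308i)
Y_3^-2(R⁻¹ n̂) = -0.116249-0.269509i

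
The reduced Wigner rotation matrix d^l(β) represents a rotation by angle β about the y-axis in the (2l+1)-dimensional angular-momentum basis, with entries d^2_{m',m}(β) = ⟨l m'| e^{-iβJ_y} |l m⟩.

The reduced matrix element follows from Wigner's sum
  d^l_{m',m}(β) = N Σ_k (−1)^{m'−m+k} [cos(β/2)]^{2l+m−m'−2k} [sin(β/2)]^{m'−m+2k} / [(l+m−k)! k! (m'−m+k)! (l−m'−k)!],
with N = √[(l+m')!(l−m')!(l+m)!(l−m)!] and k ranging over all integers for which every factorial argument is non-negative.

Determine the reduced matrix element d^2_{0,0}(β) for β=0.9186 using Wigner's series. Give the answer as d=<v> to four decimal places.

d^2_{0,0}(β=0.9186) via Wigner's sum:
c=cos(0.9186/2)=0.896363, s=sin(0.9186/2)=0.443321; N=√[2·2·2·2]=4.000000
The bounds max(0,m−m')=0 and min(l+m,l−m')=2 give 3 terms
  k=0: (−1)^0·4.0000/(4)·0.8964^4·0.4433^0 = +0.645559
  k=1: (−1)^1·4.0000/(1)·0.8964^2·0.4433^2 = -0.631632
  k=2: (−1)^2·4.0000/(4)·0.8964^0·0.4433^4 = +0.038625
d^2_{0,0}(0.9186) = +0.645559 -0.631632 +0.038625 = +0.052552

d=0.0526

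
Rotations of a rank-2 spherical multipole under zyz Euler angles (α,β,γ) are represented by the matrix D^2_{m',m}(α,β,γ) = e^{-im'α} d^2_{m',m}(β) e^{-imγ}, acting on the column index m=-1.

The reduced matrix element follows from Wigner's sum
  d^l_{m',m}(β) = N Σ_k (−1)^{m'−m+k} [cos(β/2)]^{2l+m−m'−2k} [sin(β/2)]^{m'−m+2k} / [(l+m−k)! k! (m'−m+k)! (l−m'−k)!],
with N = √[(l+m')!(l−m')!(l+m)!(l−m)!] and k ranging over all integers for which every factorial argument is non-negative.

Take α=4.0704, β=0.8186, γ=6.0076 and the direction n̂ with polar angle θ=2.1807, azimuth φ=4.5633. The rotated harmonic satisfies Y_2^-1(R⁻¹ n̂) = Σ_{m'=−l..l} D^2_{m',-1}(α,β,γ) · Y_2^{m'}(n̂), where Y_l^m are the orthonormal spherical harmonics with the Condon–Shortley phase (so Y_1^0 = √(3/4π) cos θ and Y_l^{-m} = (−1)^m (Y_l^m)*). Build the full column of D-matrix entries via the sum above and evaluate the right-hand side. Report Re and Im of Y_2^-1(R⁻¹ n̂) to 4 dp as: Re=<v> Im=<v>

Need the full column D^2_{m',-1} for m'=−2..2 at α=4.0704, β=0.8186, γ=6.0076.
cos(β/2)=0.917400, sin(β/2)=0.397967
d^2_{-2,-1}: single k=1 term ⇒ +0.614544;  D = -0.006903+0.614505i
d^2_{-1,-1}: k∈[0..1] ⇒ +0.708328 -0.399883 = +0.308445;  D = -0.244945-0.187457i
d^2_{0,-1}: k∈[0..1] ⇒ -0.752660 +0.141637 = -0.611023;  D = -0.587967+0.166266i
d^2_{1,-1}: k∈[0..1] ⇒ +0.399883 -0.025084 = +0.374800;  D = -0.134276+0.349921i
d^2_{2,-1}: single k=0 term ⇒ -0.115646;  D = +0.061665+0.097834i
Y_2^{m'}(θ=2.1807,φ=4.5633) and Σ D·Y over m':
  (-0.0069+0.6145i)·(-0.2481-0.0762i)  (-0.2449-0.1875i)·(+0.0539-0.3587i)  (-0.5880+0.1663i)·(-0.0050+0.0000i)  (-0.1343+0.3499i)·(-0.0539-0.3587i)  (+0.0617+0.0978i)·(-0.2481+0.0762i)
Y_2^-1(R⁻¹ n̂) = +0.081042-0.065248i

Re=0.0810 Im=-0.0652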